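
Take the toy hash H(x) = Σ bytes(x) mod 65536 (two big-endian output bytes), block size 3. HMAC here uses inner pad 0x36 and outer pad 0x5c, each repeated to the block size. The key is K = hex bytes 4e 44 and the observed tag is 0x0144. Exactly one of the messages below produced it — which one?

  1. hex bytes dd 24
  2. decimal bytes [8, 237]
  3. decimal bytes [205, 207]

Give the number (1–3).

3

Key hex bytes 4e 44 is 2 bytes ≤ B = 3; zero-pad to 3 bytes: K' = 4e 44 00.
K' ⊕ ipad = 78 72 36; K' ⊕ opad = 12 18 5c.
m1: inner = H(78 72 36 dd 24) = 02 21; tag = H(12 18 5c 02 21) = 00a9
m2: inner = H(78 72 36 08 ed) = 02 15; tag = H(12 18 5c 02 15) = 009d
m3: inner = H(78 72 36 cd cf) = 02 bc; tag = H(12 18 5c 02 bc) = 0144 ← matches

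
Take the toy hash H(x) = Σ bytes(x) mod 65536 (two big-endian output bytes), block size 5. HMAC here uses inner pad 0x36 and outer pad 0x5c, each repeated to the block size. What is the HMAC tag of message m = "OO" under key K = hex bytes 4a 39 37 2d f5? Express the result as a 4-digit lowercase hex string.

Key hex bytes 4a 39 37 2d f5 is exactly B = 5 bytes: K' = 4a 39 37 2d f5.
K' ⊕ ipad = 7c 0f 01 1b c3.  K' ⊕ opad = 16 65 6b 71 a9.
Inner input = (K'⊕ipad) ∥ m = 7c 0f 01 1b c3 ∥ 4f 4f.
Inner hash: sum = 124+15+1+27+195+79+79 = 520 → 02 08.
Outer input = (K'⊕opad) ∥ inner = 16 65 6b 71 a9 ∥ 02 08.
Outer hash (tag): sum = 22+101+107+113+169+2+8 = 522 → 02 0a.

020a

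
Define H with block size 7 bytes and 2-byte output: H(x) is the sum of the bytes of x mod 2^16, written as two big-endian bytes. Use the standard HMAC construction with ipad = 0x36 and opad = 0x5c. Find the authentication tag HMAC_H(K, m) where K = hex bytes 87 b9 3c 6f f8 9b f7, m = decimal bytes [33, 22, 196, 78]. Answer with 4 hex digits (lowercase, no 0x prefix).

0496

Key hex bytes 87 b9 3c 6f f8 9b f7 is exactly B = 7 bytes: K' = 87 b9 3c 6f f8 9b f7.
K' ⊕ ipad = b1 8f 0a 59 ce ad c1.  K' ⊕ opad = db e5 60 33 a4 c7 ab.
Inner input = (K'⊕ipad) ∥ m = b1 8f 0a 59 ce ad c1 ∥ 21 16 c4 4e.
Inner hash: sum = 177+143+10+89+206+173+193+33+22+196+78 = 1320 → 05 28.
Outer input = (K'⊕opad) ∥ inner = db e5 60 33 a4 c7 ab ∥ 05 28.
Outer hash (tag): sum = 219+229+96+51+164+199+171+5+40 = 1174 → 04 96.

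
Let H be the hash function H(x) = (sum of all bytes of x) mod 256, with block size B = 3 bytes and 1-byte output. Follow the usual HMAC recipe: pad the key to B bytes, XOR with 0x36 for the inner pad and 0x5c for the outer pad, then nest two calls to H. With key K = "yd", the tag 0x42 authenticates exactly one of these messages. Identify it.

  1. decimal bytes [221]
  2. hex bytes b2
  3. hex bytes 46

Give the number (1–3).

2

Key "yd" = 79 64 is 2 bytes ≤ B = 3; zero-pad to 3 bytes: K' = 79 64 00.
K' ⊕ ipad = 4f 52 36; K' ⊕ opad = 25 38 5c.
m1: inner = H(4f 52 36 dd) = b4; tag = H(25 38 5c b4) = 6d
m2: inner = H(4f 52 36 b2) = 89; tag = H(25 38 5c 89) = 42 ← matches
m3: inner = H(4f 52 36 46) = 1d; tag = H(25 38 5c 1d) = d6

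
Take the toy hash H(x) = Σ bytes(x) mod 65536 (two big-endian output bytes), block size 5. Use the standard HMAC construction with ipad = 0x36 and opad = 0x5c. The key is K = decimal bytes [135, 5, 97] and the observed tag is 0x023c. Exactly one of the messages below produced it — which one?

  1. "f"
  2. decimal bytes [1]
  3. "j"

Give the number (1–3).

Key decimal bytes [135, 5, 97] = 87 05 61 is 3 bytes ≤ B = 5; zero-pad to 5 bytes: K' = 87 05 61 00 00.
K' ⊕ ipad = b1 33 57 36 36; K' ⊕ opad = db 59 3d 5c 5c.
m1: inner = H(b1 33 57 36 36 66) = 02 0d; tag = H(db 59 3d 5c 5c 02 0d) = 0238
m2: inner = H(b1 33 57 36 36 01) = 01 a8; tag = H(db 59 3d 5c 5c 01 a8) = 02d2
m3: inner = H(b1 33 57 36 36 6a) = 02 11; tag = H(db 59 3d 5c 5c 02 11) = 023c ← matches

3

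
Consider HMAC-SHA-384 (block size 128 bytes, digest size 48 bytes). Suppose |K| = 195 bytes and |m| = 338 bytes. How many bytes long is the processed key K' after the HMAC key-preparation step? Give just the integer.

128

Key is 195 > 128 bytes, so it is hashed to 48 bytes then zero-padded to 128: |K'| = 128.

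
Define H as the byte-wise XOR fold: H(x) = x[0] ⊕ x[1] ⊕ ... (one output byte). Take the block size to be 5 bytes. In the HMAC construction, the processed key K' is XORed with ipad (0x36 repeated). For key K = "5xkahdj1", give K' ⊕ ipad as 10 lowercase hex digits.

2636363636

Key "5xkahdj1" = 35 78 6b 61 68 64 6a 31 is 8 bytes > B = 5, so hash it first: H(key) = 10, then zero-pad to 5 bytes: K' = 10 00 00 00 00.
XOR each byte with 0x36: 10⊕36=26, 00⊕36=36, 00⊕36=36, 00⊕36=36, 00⊕36=36.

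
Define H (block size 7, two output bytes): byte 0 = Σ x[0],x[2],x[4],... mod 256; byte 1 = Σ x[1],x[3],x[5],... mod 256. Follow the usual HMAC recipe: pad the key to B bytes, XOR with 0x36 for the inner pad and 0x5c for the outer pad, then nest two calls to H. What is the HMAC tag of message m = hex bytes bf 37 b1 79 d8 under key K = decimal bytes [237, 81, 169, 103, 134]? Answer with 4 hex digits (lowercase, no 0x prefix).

12b4

Key decimal bytes [237, 81, 169, 103, 134] = ed 51 a9 67 86 is 5 bytes ≤ B = 7; zero-pad to 7 bytes: K' = ed 51 a9 67 86 00 00.
K' ⊕ ipad = db 67 9f 51 b0 36 36.  K' ⊕ opad = b1 0d f5 3b da 5c 5c.
Inner input = (K'⊕ipad) ∥ m = db 67 9f 51 b0 36 36 ∥ bf 37 b1 79 d8.
Inner hash: even-index sum = 784 mod 256 = 16; odd-index sum = 822 mod 256 = 54 → 10 36.
Outer input = (K'⊕opad) ∥ inner = b1 0d f5 3b da 5c 5c ∥ 10 36.
Outer hash (tag): even-index sum = 786 mod 256 = 18; odd-index sum = 180 mod 256 = 180 → 12 b4.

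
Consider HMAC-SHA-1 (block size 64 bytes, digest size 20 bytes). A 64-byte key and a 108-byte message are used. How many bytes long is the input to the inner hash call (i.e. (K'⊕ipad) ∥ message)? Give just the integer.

Key is 64 ≤ 64 bytes, zero-padded: |K'| = 64.
Inner input = (K'⊕ipad) ∥ m → 64 + 108 = 172 bytes.

172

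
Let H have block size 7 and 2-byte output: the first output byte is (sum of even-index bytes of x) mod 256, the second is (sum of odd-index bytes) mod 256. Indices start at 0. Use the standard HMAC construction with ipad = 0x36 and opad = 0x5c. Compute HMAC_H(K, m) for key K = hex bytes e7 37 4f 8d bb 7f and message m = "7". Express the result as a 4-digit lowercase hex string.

4d6c

Key hex bytes e7 37 4f 8d bb 7f is 6 bytes ≤ B = 7; zero-pad to 7 bytes: K' = e7 37 4f 8d bb 7f 00.
K' ⊕ ipad = d1 01 79 bb 8d 49 36.  K' ⊕ opad = bb 6b 13 d1 e7 23 5c.
Inner input = (K'⊕ipad) ∥ m = d1 01 79 bb 8d 49 36 ∥ 37.
Inner hash: even-index sum = 525 mod 256 = 13; odd-index sum = 316 mod 256 = 60 → 0d 3c.
Outer input = (K'⊕opad) ∥ inner = bb 6b 13 d1 e7 23 5c ∥ 0d 3c.
Outer hash (tag): even-index sum = 589 mod 256 = 77; odd-index sum = 364 mod 256 = 108 → 4d 6c.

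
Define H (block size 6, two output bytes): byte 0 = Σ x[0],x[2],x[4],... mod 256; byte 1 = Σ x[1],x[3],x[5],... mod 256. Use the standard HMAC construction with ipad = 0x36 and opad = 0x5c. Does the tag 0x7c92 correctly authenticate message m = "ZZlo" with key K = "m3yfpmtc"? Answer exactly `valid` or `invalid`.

Key "m3yfpmtc" = 6d 33 79 66 70 6d 74 63 is 8 bytes > B = 6, so hash it first: H(key) = ca 69, then zero-pad to 6 bytes: K' = ca 69 00 00 00 00.
K' ⊕ ipad = fc 5f 36 36 36 36; K' ⊕ opad = 96 35 5c 5c 5c 5c.
Inner hash: even-index sum = 558 mod 256 = 46; odd-index sum = 404 mod 256 = 148 → 2e 94.
Outer hash (recomputed tag): even-index sum = 380 mod 256 = 124; odd-index sum = 385 mod 256 = 129 → 7c 81.
Recomputed tag = 7c81; claimed = 7c92 → mismatch.

invalid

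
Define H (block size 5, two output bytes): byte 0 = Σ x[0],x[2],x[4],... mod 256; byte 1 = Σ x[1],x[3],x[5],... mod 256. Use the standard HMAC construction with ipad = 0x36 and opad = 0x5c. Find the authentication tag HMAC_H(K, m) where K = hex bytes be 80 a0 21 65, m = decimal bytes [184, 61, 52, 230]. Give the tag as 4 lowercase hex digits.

d0ed

Key hex bytes be 80 a0 21 65 is exactly B = 5 bytes: K' = be 80 a0 21 65.
K' ⊕ ipad = 88 b6 96 17 53.  K' ⊕ opad = e2 dc fc 7d 39.
Inner input = (K'⊕ipad) ∥ m = 88 b6 96 17 53 ∥ b8 3d 34 e6.
Inner hash: even-index sum = 660 mod 256 = 148; odd-index sum = 441 mod 256 = 185 → 94 b9.
Outer input = (K'⊕opad) ∥ inner = e2 dc fc 7d 39 ∥ 94 b9.
Outer hash (tag): even-index sum = 720 mod 256 = 208; odd-index sum = 493 mod 256 = 237 → d0 ed.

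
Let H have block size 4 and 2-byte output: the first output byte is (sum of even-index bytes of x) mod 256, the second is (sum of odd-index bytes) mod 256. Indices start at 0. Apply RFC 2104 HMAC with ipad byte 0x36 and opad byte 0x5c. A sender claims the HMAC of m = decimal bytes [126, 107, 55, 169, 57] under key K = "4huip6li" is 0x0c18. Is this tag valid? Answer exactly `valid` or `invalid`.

Key "4huip6li" = 34 68 75 69 70 36 6c 69 is 8 bytes > B = 4, so hash it first: H(key) = 85 70, then zero-pad to 4 bytes: K' = 85 70 00 00.
K' ⊕ ipad = b3 46 36 36; K' ⊕ opad = d9 2c 5c 5c.
Inner hash: even-index sum = 471 mod 256 = 215; odd-index sum = 400 mod 256 = 144 → d7 90.
Outer hash (recomputed tag): even-index sum = 524 mod 256 = 12; odd-index sum = 280 mod 256 = 24 → 0c 18.
Recomputed tag = 0c18; claimed = 0c18 → match.

valid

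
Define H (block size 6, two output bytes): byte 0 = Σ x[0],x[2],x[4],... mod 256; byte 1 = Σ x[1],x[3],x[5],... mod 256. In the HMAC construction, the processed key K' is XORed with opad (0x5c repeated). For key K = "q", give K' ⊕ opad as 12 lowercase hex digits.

2d5c5c5c5c5c

Key "q" = 71 is 1 byte ≤ B = 6; zero-pad to 6 bytes: K' = 71 00 00 00 00 00.
XOR each byte with 0x5c: 71⊕5c=2d, 00⊕5c=5c, 00⊕5c=5c, 00⊕5c=5c, 00⊕5c=5c, 00⊕5c=5c.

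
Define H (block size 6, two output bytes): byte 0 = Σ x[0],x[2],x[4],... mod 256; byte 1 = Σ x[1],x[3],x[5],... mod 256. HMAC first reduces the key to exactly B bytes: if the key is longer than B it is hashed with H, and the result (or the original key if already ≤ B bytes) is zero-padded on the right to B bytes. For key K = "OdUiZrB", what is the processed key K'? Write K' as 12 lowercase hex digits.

|K| = 7 > B = 6, so first hash the key.
H(K): even-index sum = 320 mod 256 = 64; odd-index sum = 319 mod 256 = 63 → 40 3f.
Zero-pad H(K) = 40 3f to 6 bytes: K' = 40 3f 00 00 00 00.

403f00000000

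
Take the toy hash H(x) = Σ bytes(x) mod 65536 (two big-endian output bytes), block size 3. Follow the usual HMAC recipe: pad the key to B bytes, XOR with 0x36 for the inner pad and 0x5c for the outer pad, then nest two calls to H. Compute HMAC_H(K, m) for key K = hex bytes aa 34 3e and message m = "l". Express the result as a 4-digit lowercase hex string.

Key hex bytes aa 34 3e is exactly B = 3 bytes: K' = aa 34 3e.
K' ⊕ ipad = 9c 02 08.  K' ⊕ opad = f6 68 62.
Inner input = (K'⊕ipad) ∥ m = 9c 02 08 ∥ 6c.
Inner hash: sum = 156+2+8+108 = 274 → 01 12.
Outer input = (K'⊕opad) ∥ inner = f6 68 62 ∥ 01 12.
Outer hash (tag): sum = 246+104+98+1+18 = 467 → 01 d3.

01d3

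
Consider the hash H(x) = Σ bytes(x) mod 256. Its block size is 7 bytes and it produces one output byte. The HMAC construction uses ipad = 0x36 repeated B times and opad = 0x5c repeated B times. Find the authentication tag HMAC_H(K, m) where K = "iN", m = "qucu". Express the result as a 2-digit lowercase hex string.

Key "iN" = 69 4e is 2 bytes ≤ B = 7; zero-pad to 7 bytes: K' = 69 4e 00 00 00 00 00.
K' ⊕ ipad = 5f 78 36 36 36 36 36.  K' ⊕ opad = 35 12 5c 5c 5c 5c 5c.
Inner input = (K'⊕ipad) ∥ m = 5f 78 36 36 36 36 36 ∥ 71 75 63 75.
Inner hash: sum = 95+120+54+54+54+54+54+113+117+99+117 = 931; mod 256 = 163 → a3.
Outer input = (K'⊕opad) ∥ inner = 35 12 5c 5c 5c 5c 5c ∥ a3.
Outer hash (tag): sum = 53+18+92+92+92+92+92+163 = 694; mod 256 = 182 → b6.

b6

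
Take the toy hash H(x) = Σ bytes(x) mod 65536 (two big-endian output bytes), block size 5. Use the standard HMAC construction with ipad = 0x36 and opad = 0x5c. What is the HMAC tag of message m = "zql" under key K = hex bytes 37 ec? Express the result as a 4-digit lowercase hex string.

Key hex bytes 37 ec is 2 bytes ≤ B = 5; zero-pad to 5 bytes: K' = 37 ec 00 00 00.
K' ⊕ ipad = 01 da 36 36 36.  K' ⊕ opad = 6b b0 5c 5c 5c.
Inner input = (K'⊕ipad) ∥ m = 01 da 36 36 36 ∥ 7a 71 6c.
Inner hash: sum = 1+218+54+54+54+122+113+108 = 724 → 02 d4.
Outer input = (K'⊕opad) ∥ inner = 6b b0 5c 5c 5c ∥ 02 d4.
Outer hash (tag): sum = 107+176+92+92+92+2+212 = 773 → 03 05.

0305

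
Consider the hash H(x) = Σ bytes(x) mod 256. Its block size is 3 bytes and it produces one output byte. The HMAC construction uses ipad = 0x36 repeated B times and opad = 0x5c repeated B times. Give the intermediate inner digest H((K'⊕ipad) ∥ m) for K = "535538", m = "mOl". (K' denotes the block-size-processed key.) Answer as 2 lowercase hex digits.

9f

Key "535538" = 35 33 35 35 33 38 is 6 bytes > B = 3, so hash it first: H(key) = 3d, then zero-pad to 3 bytes: K' = 3d 00 00.
K' ⊕ ipad = 0b 36 36.
Inner input = 0b 36 36 ∥ 6d 4f 6c.
Inner hash: sum = 11+54+54+109+79+108 = 415; mod 256 = 159 → 9f.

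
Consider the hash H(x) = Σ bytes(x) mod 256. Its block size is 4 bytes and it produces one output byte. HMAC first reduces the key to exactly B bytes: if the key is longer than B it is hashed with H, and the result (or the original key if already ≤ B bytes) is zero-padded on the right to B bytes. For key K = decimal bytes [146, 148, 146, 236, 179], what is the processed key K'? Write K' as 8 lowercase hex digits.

|K| = 5 > B = 4, so first hash the key.
H(K): sum = 146+148+146+236+179 = 855; mod 256 = 87 → 57.
Zero-pad H(K) = 57 to 4 bytes: K' = 57 00 00 00.

57000000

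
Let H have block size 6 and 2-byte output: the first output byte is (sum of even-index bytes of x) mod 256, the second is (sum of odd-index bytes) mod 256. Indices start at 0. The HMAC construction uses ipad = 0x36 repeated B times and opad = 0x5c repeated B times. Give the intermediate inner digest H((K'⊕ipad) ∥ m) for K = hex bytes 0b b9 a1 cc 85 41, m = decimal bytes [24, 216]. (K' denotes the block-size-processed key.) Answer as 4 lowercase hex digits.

Key hex bytes 0b b9 a1 cc 85 41 is exactly B = 6 bytes: K' = 0b b9 a1 cc 85 41.
K' ⊕ ipad = 3d 8f 97 fa b3 77.
Inner input = 3d 8f 97 fa b3 77 ∥ 18 d8.
Inner hash: even-index sum = 415 mod 256 = 159; odd-index sum = 728 mod 256 = 216 → 9f d8.

9fd8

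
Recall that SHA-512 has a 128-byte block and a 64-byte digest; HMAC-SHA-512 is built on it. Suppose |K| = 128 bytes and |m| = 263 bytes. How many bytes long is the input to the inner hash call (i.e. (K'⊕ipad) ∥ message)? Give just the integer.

Key is 128 ≤ 128 bytes, zero-padded: |K'| = 128.
Inner input = (K'⊕ipad) ∥ m → 128 + 263 = 391 bytes.

391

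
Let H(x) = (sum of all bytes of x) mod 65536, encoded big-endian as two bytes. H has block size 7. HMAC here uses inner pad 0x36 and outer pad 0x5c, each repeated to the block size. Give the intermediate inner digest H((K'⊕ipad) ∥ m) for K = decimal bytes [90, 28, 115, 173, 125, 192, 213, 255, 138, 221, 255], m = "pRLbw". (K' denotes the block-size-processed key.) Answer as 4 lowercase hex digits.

Key decimal bytes [90, 28, 115, 173, 125, 192, 213, 255, 138, 221, 255] = 5a 1c 73 ad 7d c0 d5 ff 8a dd ff is 11 bytes > B = 7, so hash it first: H(key) = 07 0d, then zero-pad to 7 bytes: K' = 07 0d 00 00 00 00 00.
K' ⊕ ipad = 31 3b 36 36 36 36 36.
Inner input = 31 3b 36 36 36 36 36 ∥ 70 52 4c 62 77.
Inner hash: sum = 49+59+54+54+54+54+54+112+82+76+98+119 = 865 → 03 61.

0361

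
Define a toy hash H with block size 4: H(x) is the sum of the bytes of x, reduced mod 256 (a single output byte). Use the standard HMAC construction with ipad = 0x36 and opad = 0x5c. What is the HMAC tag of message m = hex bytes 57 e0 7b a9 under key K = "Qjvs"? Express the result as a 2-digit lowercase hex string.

3f

Key "Qjvs" = 51 6a 76 73 is exactly B = 4 bytes: K' = 51 6a 76 73.
K' ⊕ ipad = 67 5c 40 45.  K' ⊕ opad = 0d 36 2a 2f.
Inner input = (K'⊕ipad) ∥ m = 67 5c 40 45 ∥ 57 e0 7b a9.
Inner hash: sum = 103+92+64+69+87+224+123+169 = 931; mod 256 = 163 → a3.
Outer input = (K'⊕opad) ∥ inner = 0d 36 2a 2f ∥ a3.
Outer hash (tag): sum = 13+54+42+47+163 = 319; mod 256 = 63 → 3f.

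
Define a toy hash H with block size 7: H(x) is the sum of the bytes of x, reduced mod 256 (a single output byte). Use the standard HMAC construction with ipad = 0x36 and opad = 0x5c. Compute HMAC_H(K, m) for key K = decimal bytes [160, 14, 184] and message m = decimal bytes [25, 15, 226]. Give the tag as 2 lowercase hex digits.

Key decimal bytes [160, 14, 184] = a0 0e b8 is 3 bytes ≤ B = 7; zero-pad to 7 bytes: K' = a0 0e b8 00 00 00 00.
K' ⊕ ipad = 96 38 8e 36 36 36 36.  K' ⊕ opad = fc 52 e4 5c 5c 5c 5c.
Inner input = (K'⊕ipad) ∥ m = 96 38 8e 36 36 36 36 ∥ 19 0f e2.
Inner hash: sum = 150+56+142+54+54+54+54+25+15+226 = 830; mod 256 = 62 → 3e.
Outer input = (K'⊕opad) ∥ inner = fc 52 e4 5c 5c 5c 5c ∥ 3e.
Outer hash (tag): sum = 252+82+228+92+92+92+92+62 = 992; mod 256 = 224 → e0.

e0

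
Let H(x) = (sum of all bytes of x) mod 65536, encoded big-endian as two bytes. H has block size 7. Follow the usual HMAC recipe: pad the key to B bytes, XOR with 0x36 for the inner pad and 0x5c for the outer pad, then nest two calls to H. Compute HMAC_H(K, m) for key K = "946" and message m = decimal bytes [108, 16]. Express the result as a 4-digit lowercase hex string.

030d

Key "946" = 39 34 36 is 3 bytes ≤ B = 7; zero-pad to 7 bytes: K' = 39 34 36 00 00 00 00.
K' ⊕ ipad = 0f 02 00 36 36 36 36.  K' ⊕ opad = 65 68 6a 5c 5c 5c 5c.
Inner input = (K'⊕ipad) ∥ m = 0f 02 00 36 36 36 36 ∥ 6c 10.
Inner hash: sum = 15+2+0+54+54+54+54+108+16 = 357 → 01 65.
Outer input = (K'⊕opad) ∥ inner = 65 68 6a 5c 5c 5c 5c ∥ 01 65.
Outer hash (tag): sum = 101+104+106+92+92+92+92+1+101 = 781 → 03 0d.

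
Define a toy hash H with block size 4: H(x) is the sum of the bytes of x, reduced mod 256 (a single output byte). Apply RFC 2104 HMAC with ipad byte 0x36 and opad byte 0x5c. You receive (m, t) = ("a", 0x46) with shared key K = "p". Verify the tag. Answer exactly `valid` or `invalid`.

invalid

Key "p" = 70 is 1 byte ≤ B = 4; zero-pad to 4 bytes: K' = 70 00 00 00.
K' ⊕ ipad = 46 36 36 36; K' ⊕ opad = 2c 5c 5c 5c.
Inner hash: sum = 70+54+54+54+97 = 329; mod 256 = 73 → 49.
Outer hash (recomputed tag): sum = 44+92+92+92+73 = 393; mod 256 = 137 → 89.
Recomputed tag = 89; claimed = 46 → mismatch.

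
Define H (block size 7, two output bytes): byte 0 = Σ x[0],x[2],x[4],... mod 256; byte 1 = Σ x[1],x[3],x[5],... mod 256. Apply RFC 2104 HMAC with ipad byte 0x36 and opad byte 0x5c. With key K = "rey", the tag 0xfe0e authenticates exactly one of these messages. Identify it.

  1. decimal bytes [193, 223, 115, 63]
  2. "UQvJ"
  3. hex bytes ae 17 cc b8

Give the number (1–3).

Key "rey" = 72 65 79 is 3 bytes ≤ B = 7; zero-pad to 7 bytes: K' = 72 65 79 00 00 00 00.
K' ⊕ ipad = 44 53 4f 36 36 36 36; K' ⊕ opad = 2e 39 25 5c 5c 5c 5c.
m1: inner = H(44 53 4f 36 36 36 36 c1 df 73 3f) = 1d f3; tag = H(2e 39 25 5c 5c 5c 5c 1d f3) = fe0e ← matches
m2: inner = H(44 53 4f 36 36 36 36 55 51 76 4a) = 9a 8a; tag = H(2e 39 25 5c 5c 5c 5c 9a 8a) = 958b
m3: inner = H(44 53 4f 36 36 36 36 ae 17 cc b8) = ce 39; tag = H(2e 39 25 5c 5c 5c 5c ce 39) = 44bf

1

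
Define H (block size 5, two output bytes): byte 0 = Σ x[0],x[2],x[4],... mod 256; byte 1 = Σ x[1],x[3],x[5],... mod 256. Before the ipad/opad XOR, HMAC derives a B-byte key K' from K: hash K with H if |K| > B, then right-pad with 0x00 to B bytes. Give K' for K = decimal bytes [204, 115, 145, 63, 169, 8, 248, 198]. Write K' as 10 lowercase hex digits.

fe80000000

|K| = 8 > B = 5, so first hash the key.
H(K): even-index sum = 766 mod 256 = 254; odd-index sum = 384 mod 256 = 128 → fe 80.
Zero-pad H(K) = fe 80 to 5 bytes: K' = fe 80 00 00 00.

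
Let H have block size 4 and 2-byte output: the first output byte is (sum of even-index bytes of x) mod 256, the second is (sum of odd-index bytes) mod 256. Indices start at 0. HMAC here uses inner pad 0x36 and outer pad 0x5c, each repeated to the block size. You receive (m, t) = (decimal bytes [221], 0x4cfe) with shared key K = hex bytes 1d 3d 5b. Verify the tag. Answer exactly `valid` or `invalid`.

Key hex bytes 1d 3d 5b is 3 bytes ≤ B = 4; zero-pad to 4 bytes: K' = 1d 3d 5b 00.
K' ⊕ ipad = 2b 0b 6d 36; K' ⊕ opad = 41 61 07 5c.
Inner hash: even-index sum = 373 mod 256 = 117; odd-index sum = 65 mod 256 = 65 → 75 41.
Outer hash (recomputed tag): even-index sum = 189 mod 256 = 189; odd-index sum = 254 mod 256 = 254 → bd fe.
Recomputed tag = bdfe; claimed = 4cfe → mismatch.

invalid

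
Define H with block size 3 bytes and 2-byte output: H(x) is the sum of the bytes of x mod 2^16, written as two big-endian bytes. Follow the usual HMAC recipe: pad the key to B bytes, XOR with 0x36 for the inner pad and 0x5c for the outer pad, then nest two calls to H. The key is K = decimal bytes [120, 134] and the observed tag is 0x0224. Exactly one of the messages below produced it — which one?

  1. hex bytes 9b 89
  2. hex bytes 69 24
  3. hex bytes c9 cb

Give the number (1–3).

3

Key decimal bytes [120, 134] = 78 86 is 2 bytes ≤ B = 3; zero-pad to 3 bytes: K' = 78 86 00.
K' ⊕ ipad = 4e b0 36; K' ⊕ opad = 24 da 5c.
m1: inner = H(4e b0 36 9b 89) = 02 58; tag = H(24 da 5c 02 58) = 01b4
m2: inner = H(4e b0 36 69 24) = 01 c1; tag = H(24 da 5c 01 c1) = 021c
m3: inner = H(4e b0 36 c9 cb) = 02 c8; tag = H(24 da 5c 02 c8) = 0224 ← matches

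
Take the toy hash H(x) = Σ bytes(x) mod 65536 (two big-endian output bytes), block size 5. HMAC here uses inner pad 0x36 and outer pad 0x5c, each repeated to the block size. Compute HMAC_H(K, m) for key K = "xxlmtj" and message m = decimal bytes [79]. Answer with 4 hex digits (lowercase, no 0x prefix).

Key "xxlmtj" = 78 78 6c 6d 74 6a is 6 bytes > B = 5, so hash it first: H(key) = 02 a7, then zero-pad to 5 bytes: K' = 02 a7 00 00 00.
K' ⊕ ipad = 34 91 36 36 36.  K' ⊕ opad = 5e fb 5c 5c 5c.
Inner input = (K'⊕ipad) ∥ m = 34 91 36 36 36 ∥ 4f.
Inner hash: sum = 52+145+54+54+54+79 = 438 → 01 b6.
Outer input = (K'⊕opad) ∥ inner = 5e fb 5c 5c 5c ∥ 01 b6.
Outer hash (tag): sum = 94+251+92+92+92+1+182 = 804 → 03 24.

0324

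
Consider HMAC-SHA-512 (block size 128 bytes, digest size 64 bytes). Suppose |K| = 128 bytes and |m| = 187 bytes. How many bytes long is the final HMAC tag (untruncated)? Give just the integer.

The tag is one SHA-512 digest: 64 bytes.

64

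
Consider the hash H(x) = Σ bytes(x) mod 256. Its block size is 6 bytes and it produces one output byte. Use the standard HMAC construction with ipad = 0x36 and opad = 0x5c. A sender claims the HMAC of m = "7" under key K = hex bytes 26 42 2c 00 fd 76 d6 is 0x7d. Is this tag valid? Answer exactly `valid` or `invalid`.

Key hex bytes 26 42 2c 00 fd 76 d6 is 7 bytes > B = 6, so hash it first: H(key) = dd, then zero-pad to 6 bytes: K' = dd 00 00 00 00 00.
K' ⊕ ipad = eb 36 36 36 36 36; K' ⊕ opad = 81 5c 5c 5c 5c 5c.
Inner hash: sum = 235+54+54+54+54+54+55 = 560; mod 256 = 48 → 30.
Outer hash (recomputed tag): sum = 129+92+92+92+92+92+48 = 637; mod 256 = 125 → 7d.
Recomputed tag = 7d; claimed = 7d → match.

valid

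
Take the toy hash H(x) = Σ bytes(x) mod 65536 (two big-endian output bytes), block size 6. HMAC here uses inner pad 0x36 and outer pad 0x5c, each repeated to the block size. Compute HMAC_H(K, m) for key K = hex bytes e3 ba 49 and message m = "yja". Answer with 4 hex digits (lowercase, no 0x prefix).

0397

Key hex bytes e3 ba 49 is 3 bytes ≤ B = 6; zero-pad to 6 bytes: K' = e3 ba 49 00 00 00.
K' ⊕ ipad = d5 8c 7f 36 36 36.  K' ⊕ opad = bf e6 15 5c 5c 5c.
Inner input = (K'⊕ipad) ∥ m = d5 8c 7f 36 36 36 ∥ 79 6a 61.
Inner hash: sum = 213+140+127+54+54+54+121+106+97 = 966 → 03 c6.
Outer input = (K'⊕opad) ∥ inner = bf e6 15 5c 5c 5c ∥ 03 c6.
Outer hash (tag): sum = 191+230+21+92+92+92+3+198 = 919 → 03 97.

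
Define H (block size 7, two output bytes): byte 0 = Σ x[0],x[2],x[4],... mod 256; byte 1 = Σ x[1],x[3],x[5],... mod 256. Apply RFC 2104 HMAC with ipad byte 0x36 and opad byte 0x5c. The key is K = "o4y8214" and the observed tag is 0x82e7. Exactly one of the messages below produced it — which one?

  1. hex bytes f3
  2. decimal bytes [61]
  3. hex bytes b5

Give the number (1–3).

Key "o4y8214" = 6f 34 79 38 32 31 34 is exactly B = 7 bytes: K' = 6f 34 79 38 32 31 34.
K' ⊕ ipad = 59 02 4f 0e 04 07 02; K' ⊕ opad = 33 68 25 64 6e 6d 68.
m1: inner = H(59 02 4f 0e 04 07 02 f3) = ae 0a; tag = H(33 68 25 64 6e 6d 68 ae 0a) = 38e7
m2: inner = H(59 02 4f 0e 04 07 02 3d) = ae 54; tag = H(33 68 25 64 6e 6d 68 ae 54) = 82e7 ← matches
m3: inner = H(59 02 4f 0e 04 07 02 b5) = ae cc; tag = H(33 68 25 64 6e 6d 68 ae cc) = fae7

2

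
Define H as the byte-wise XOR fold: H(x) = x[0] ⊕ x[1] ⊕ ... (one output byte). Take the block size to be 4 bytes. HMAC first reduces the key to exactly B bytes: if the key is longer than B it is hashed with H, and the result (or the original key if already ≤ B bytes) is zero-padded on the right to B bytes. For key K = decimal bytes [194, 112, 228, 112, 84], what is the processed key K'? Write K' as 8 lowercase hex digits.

|K| = 5 > B = 4, so first hash the key.
H(K): XOR c2⊕70⊕e4⊕70⊕54 = 72.
Zero-pad H(K) = 72 to 4 bytes: K' = 72 00 00 00.

72000000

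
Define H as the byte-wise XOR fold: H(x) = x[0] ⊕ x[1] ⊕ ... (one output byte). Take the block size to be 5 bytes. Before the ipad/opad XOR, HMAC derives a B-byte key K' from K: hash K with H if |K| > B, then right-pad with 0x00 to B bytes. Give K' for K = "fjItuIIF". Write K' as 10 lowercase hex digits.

0200000000

|K| = 8 > B = 5, so first hash the key.
H(K): XOR 66⊕6a⊕49⊕74⊕75⊕49⊕49⊕46 = 02.
Zero-pad H(K) = 02 to 5 bytes: K' = 02 00 00 00 00.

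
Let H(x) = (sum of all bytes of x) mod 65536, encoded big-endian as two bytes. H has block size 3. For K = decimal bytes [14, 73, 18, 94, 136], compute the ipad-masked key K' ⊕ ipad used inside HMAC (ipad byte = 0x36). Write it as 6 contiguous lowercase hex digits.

377936

Key decimal bytes [14, 73, 18, 94, 136] = 0e 49 12 5e 88 is 5 bytes > B = 3, so hash it first: H(key) = 01 4f, then zero-pad to 3 bytes: K' = 01 4f 00.
XOR each byte with 0x36: 01⊕36=37, 4f⊕36=79, 00⊕36=36.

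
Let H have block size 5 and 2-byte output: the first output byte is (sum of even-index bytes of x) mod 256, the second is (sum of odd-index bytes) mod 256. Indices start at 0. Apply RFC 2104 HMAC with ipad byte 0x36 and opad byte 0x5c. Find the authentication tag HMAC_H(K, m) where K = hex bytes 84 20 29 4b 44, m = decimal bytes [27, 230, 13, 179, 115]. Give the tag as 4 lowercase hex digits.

936f

Key hex bytes 84 20 29 4b 44 is exactly B = 5 bytes: K' = 84 20 29 4b 44.
K' ⊕ ipad = b2 16 1f 7d 72.  K' ⊕ opad = d8 7c 75 17 18.
Inner input = (K'⊕ipad) ∥ m = b2 16 1f 7d 72 ∥ 1b e6 0d b3 73.
Inner hash: even-index sum = 732 mod 256 = 220; odd-index sum = 302 mod 256 = 46 → dc 2e.
Outer input = (K'⊕opad) ∥ inner = d8 7c 75 17 18 ∥ dc 2e.
Outer hash (tag): even-index sum = 403 mod 256 = 147; odd-index sum = 367 mod 256 = 111 → 93 6f.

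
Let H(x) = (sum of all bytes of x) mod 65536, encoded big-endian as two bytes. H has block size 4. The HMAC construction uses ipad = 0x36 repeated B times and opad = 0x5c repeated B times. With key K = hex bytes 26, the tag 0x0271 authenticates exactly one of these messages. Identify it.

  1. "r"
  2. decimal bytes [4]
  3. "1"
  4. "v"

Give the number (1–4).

3

Key hex bytes 26 is 1 byte ≤ B = 4; zero-pad to 4 bytes: K' = 26 00 00 00.
K' ⊕ ipad = 10 36 36 36; K' ⊕ opad = 7a 5c 5c 5c.
m1: inner = H(10 36 36 36 72) = 01 24; tag = H(7a 5c 5c 5c 01 24) = 01b3
m2: inner = H(10 36 36 36 04) = 00 b6; tag = H(7a 5c 5c 5c 00 b6) = 0244
m3: inner = H(10 36 36 36 31) = 00 e3; tag = H(7a 5c 5c 5c 00 e3) = 0271 ← matches
m4: inner = H(10 36 36 36 76) = 01 28; tag = H(7a 5c 5c 5c 01 28) = 01b7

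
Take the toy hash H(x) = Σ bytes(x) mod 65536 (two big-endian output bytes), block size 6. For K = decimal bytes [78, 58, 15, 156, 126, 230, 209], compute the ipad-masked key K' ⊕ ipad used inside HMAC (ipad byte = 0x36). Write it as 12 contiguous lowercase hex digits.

355e36363636

Key decimal bytes [78, 58, 15, 156, 126, 230, 209] = 4e 3a 0f 9c 7e e6 d1 is 7 bytes > B = 6, so hash it first: H(key) = 03 68, then zero-pad to 6 bytes: K' = 03 68 00 00 00 00.
XOR each byte with 0x36: 03⊕36=35, 68⊕36=5e, 00⊕36=36, 00⊕36=36, 00⊕36=36, 00⊕36=36.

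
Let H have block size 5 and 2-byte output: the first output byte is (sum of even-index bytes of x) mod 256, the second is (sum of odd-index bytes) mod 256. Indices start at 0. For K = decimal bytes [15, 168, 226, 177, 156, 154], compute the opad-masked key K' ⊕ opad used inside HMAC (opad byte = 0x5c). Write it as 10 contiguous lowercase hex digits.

d1af5c5c5c

Key decimal bytes [15, 168, 226, 177, 156, 154] = 0f a8 e2 b1 9c 9a is 6 bytes > B = 5, so hash it first: H(key) = 8d f3, then zero-pad to 5 bytes: K' = 8d f3 00 00 00.
XOR each byte with 0x5c: 8d⊕5c=d1, f3⊕5c=af, 00⊕5c=5c, 00⊕5c=5c, 00⊕5c=5c.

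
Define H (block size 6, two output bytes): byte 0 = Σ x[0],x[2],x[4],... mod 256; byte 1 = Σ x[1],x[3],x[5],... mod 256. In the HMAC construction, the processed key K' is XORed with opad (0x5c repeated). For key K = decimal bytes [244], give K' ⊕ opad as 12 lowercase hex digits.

Key decimal bytes [244] = f4 is 1 byte ≤ B = 6; zero-pad to 6 bytes: K' = f4 00 00 00 00 00.
XOR each byte with 0x5c: f4⊕5c=a8, 00⊕5c=5c, 00⊕5c=5c, 00⊕5c=5c, 00⊕5c=5c, 00⊕5c=5c.

a85c5c5c5c5c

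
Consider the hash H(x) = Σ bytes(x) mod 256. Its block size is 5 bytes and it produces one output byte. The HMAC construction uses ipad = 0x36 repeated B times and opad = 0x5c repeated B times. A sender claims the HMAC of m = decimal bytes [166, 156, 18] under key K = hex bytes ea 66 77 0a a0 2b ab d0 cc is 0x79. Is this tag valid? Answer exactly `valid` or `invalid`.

invalid

Key hex bytes ea 66 77 0a a0 2b ab d0 cc is 9 bytes > B = 5, so hash it first: H(key) = e3, then zero-pad to 5 bytes: K' = e3 00 00 00 00.
K' ⊕ ipad = d5 36 36 36 36; K' ⊕ opad = bf 5c 5c 5c 5c.
Inner hash: sum = 213+54+54+54+54+166+156+18 = 769; mod 256 = 1 → 01.
Outer hash (recomputed tag): sum = 191+92+92+92+92+1 = 560; mod 256 = 48 → 30.
Recomputed tag = 30; claimed = 79 → mismatch.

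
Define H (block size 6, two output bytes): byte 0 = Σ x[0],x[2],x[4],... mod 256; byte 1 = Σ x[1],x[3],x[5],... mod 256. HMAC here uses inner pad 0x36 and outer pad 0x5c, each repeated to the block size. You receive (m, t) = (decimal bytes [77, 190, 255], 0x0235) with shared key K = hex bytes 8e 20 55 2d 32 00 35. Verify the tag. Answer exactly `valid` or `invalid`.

invalid

Key hex bytes 8e 20 55 2d 32 00 35 is 7 bytes > B = 6, so hash it first: H(key) = 4a 4d, then zero-pad to 6 bytes: K' = 4a 4d 00 00 00 00.
K' ⊕ ipad = 7c 7b 36 36 36 36; K' ⊕ opad = 16 11 5c 5c 5c 5c.
Inner hash: even-index sum = 564 mod 256 = 52; odd-index sum = 421 mod 256 = 165 → 34 a5.
Outer hash (recomputed tag): even-index sum = 258 mod 256 = 2; odd-index sum = 366 mod 256 = 110 → 02 6e.
Recomputed tag = 026e; claimed = 0235 → mismatch.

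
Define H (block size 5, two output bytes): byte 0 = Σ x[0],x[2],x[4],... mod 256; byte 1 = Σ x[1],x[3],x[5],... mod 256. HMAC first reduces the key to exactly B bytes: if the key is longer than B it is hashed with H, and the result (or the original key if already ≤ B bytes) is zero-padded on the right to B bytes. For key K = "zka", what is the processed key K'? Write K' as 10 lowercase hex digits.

Key "zka" = 7a 6b 61 is 3 bytes ≤ B = 5; zero-pad to 5 bytes: K' = 7a 6b 61 00 00.

7a6b610000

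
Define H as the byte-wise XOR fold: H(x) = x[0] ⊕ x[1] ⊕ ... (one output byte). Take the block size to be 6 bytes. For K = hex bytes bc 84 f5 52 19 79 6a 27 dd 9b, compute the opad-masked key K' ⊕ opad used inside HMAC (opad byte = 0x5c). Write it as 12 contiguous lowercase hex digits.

a85c5c5c5c5c

Key hex bytes bc 84 f5 52 19 79 6a 27 dd 9b is 10 bytes > B = 6, so hash it first: H(key) = f4, then zero-pad to 6 bytes: K' = f4 00 00 00 00 00.
XOR each byte with 0x5c: f4⊕5c=a8, 00⊕5c=5c, 00⊕5c=5c, 00⊕5c=5c, 00⊕5c=5c, 00⊕5c=5c.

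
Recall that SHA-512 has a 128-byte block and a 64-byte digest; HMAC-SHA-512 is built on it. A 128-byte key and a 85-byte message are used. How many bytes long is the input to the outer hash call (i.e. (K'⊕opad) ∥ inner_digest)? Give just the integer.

Key is 128 ≤ 128 bytes, zero-padded: |K'| = 128.
Outer input = (K'⊕opad) ∥ H(inner) → 128 + 64 = 192 bytes.

192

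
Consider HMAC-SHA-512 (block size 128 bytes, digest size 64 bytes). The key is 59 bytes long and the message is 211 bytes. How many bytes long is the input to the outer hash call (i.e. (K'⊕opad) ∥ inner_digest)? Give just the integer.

192

Key is 59 ≤ 128 bytes, zero-padded: |K'| = 128.
Outer input = (K'⊕opad) ∥ H(inner) → 128 + 64 = 192 bytes.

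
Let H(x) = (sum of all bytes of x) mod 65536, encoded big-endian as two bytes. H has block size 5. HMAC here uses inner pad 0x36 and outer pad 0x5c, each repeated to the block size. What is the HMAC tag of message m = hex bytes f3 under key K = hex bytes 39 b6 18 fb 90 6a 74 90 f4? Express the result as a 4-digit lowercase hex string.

029f

Key hex bytes 39 b6 18 fb 90 6a 74 90 f4 is 9 bytes > B = 5, so hash it first: H(key) = 04 f4, then zero-pad to 5 bytes: K' = 04 f4 00 00 00.
K' ⊕ ipad = 32 c2 36 36 36.  K' ⊕ opad = 58 a8 5c 5c 5c.
Inner input = (K'⊕ipad) ∥ m = 32 c2 36 36 36 ∥ f3.
Inner hash: sum = 50+194+54+54+54+243 = 649 → 02 89.
Outer input = (K'⊕opad) ∥ inner = 58 a8 5c 5c 5c ∥ 02 89.
Outer hash (tag): sum = 88+168+92+92+92+2+137 = 671 → 02 9f.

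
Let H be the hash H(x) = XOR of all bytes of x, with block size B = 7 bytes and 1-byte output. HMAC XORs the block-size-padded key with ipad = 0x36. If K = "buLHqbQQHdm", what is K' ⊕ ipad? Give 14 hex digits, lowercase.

77363636363636

Key "buLHqbQQHdm" = 62 75 4c 48 71 62 51 51 48 64 6d is 11 bytes > B = 7, so hash it first: H(key) = 41, then zero-pad to 7 bytes: K' = 41 00 00 00 00 00 00.
XOR each byte with 0x36: 41⊕36=77, 00⊕36=36, 00⊕36=36, 00⊕36=36, 00⊕36=36, 00⊕36=36, 00⊕36=36.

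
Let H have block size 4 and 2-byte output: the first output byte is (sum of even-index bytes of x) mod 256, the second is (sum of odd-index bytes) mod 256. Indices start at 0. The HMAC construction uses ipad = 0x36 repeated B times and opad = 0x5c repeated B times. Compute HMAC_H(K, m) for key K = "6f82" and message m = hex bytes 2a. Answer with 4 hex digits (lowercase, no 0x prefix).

Key "6f82" = 36 66 38 32 is exactly B = 4 bytes: K' = 36 66 38 32.
K' ⊕ ipad = 00 50 0e 04.  K' ⊕ opad = 6a 3a 64 6e.
Inner input = (K'⊕ipad) ∥ m = 00 50 0e 04 ∥ 2a.
Inner hash: even-index sum = 56 mod 256 = 56; odd-index sum = 84 mod 256 = 84 → 38 54.
Outer input = (K'⊕opad) ∥ inner = 6a 3a 64 6e ∥ 38 54.
Outer hash (tag): even-index sum = 262 mod 256 = 6; odd-index sum = 252 mod 256 = 252 → 06 fc.

06fc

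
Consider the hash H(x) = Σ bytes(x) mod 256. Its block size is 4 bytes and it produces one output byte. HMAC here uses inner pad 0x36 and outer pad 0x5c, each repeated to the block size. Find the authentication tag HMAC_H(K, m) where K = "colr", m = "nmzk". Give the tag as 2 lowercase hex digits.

dc

Key "colr" = 63 6f 6c 72 is exactly B = 4 bytes: K' = 63 6f 6c 72.
K' ⊕ ipad = 55 59 5a 44.  K' ⊕ opad = 3f 33 30 2e.
Inner input = (K'⊕ipad) ∥ m = 55 59 5a 44 ∥ 6e 6d 7a 6b.
Inner hash: sum = 85+89+90+68+110+109+122+107 = 780; mod 256 = 12 → 0c.
Outer input = (K'⊕opad) ∥ inner = 3f 33 30 2e ∥ 0c.
Outer hash (tag): sum = 63+51+48+46+12 = 220 → dc.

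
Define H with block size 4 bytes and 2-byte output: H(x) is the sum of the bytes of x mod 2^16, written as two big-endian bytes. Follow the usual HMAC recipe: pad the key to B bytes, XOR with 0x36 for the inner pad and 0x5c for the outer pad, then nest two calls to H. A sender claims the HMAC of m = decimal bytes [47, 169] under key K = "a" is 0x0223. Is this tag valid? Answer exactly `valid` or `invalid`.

valid

Key "a" = 61 is 1 byte ≤ B = 4; zero-pad to 4 bytes: K' = 61 00 00 00.
K' ⊕ ipad = 57 36 36 36; K' ⊕ opad = 3d 5c 5c 5c.
Inner hash: sum = 87+54+54+54+47+169 = 465 → 01 d1.
Outer hash (recomputed tag): sum = 61+92+92+92+1+209 = 547 → 02 23.
Recomputed tag = 0223; claimed = 0223 → match.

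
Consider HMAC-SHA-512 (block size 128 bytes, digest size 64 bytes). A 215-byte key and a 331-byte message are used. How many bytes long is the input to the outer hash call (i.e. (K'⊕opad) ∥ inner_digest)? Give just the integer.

Key is 215 > 128 bytes, so it is hashed to 64 bytes then zero-padded to 128: |K'| = 128.
Outer input = (K'⊕opad) ∥ H(inner) → 128 + 64 = 192 bytes.

192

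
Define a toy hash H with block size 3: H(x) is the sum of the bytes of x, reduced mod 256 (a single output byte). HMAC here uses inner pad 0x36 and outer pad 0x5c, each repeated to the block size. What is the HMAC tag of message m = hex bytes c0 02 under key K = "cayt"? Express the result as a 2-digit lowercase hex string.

Key "cayt" = 63 61 79 74 is 4 bytes > B = 3, so hash it first: H(key) = b1, then zero-pad to 3 bytes: K' = b1 00 00.
K' ⊕ ipad = 87 36 36.  K' ⊕ opad = ed 5c 5c.
Inner input = (K'⊕ipad) ∥ m = 87 36 36 ∥ c0 02.
Inner hash: sum = 135+54+54+192+2 = 437; mod 256 = 181 → b5.
Outer input = (K'⊕opad) ∥ inner = ed 5c 5c ∥ b5.
Outer hash (tag): sum = 237+92+92+181 = 602; mod 256 = 90 → 5a.

5a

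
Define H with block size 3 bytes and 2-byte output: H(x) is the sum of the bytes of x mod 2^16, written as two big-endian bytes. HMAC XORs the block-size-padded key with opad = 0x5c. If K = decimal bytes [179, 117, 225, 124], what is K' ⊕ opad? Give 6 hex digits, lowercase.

5ed95c

Key decimal bytes [179, 117, 225, 124] = b3 75 e1 7c is 4 bytes > B = 3, so hash it first: H(key) = 02 85, then zero-pad to 3 bytes: K' = 02 85 00.
XOR each byte with 0x5c: 02⊕5c=5e, 85⊕5c=d9, 00⊕5c=5c.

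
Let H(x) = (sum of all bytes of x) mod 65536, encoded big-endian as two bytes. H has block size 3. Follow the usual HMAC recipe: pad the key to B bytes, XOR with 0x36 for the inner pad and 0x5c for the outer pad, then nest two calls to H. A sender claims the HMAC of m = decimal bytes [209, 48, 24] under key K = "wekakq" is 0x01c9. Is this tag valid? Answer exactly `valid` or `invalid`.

Key "wekakq" = 77 65 6b 61 6b 71 is 6 bytes > B = 3, so hash it first: H(key) = 02 84, then zero-pad to 3 bytes: K' = 02 84 00.
K' ⊕ ipad = 34 b2 36; K' ⊕ opad = 5e d8 5c.
Inner hash: sum = 52+178+54+209+48+24 = 565 → 02 35.
Outer hash (recomputed tag): sum = 94+216+92+2+53 = 457 → 01 c9.
Recomputed tag = 01c9; claimed = 01c9 → match.

valid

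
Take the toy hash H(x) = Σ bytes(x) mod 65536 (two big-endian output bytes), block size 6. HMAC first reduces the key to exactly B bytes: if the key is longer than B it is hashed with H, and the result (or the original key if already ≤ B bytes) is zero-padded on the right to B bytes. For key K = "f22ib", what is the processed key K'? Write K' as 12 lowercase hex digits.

Key "f22ib" = 66 32 32 69 62 is 5 bytes ≤ B = 6; zero-pad to 6 bytes: K' = 66 32 32 69 62 00.

663232696200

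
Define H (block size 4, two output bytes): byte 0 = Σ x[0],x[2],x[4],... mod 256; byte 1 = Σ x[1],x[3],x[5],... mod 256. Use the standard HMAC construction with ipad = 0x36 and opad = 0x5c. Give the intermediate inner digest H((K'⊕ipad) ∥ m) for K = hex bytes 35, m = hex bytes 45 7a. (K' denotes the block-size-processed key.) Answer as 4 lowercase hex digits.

Key hex bytes 35 is 1 byte ≤ B = 4; zero-pad to 4 bytes: K' = 35 00 00 00.
K' ⊕ ipad = 03 36 36 36.
Inner input = 03 36 36 36 ∥ 45 7a.
Inner hash: even-index sum = 126 mod 256 = 126; odd-index sum = 230 mod 256 = 230 → 7e e6.

7ee6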